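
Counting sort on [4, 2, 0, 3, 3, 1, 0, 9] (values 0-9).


Input: [4, 2, 0, 3, 3, 1, 0, 9]
Counts: [2, 1, 1, 2, 1, 0, 0, 0, 0, 1]

Sorted: [0, 0, 1, 2, 3, 3, 4, 9]


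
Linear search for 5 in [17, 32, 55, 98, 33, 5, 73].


i=0: 17!=5
i=1: 32!=5
i=2: 55!=5
i=3: 98!=5
i=4: 33!=5
i=5: 5==5 found!

Found at 5, 6 comps


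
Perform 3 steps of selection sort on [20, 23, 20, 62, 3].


Initial: [20, 23, 20, 62, 3]
Step 1: min=3 at 4
  Swap: [3, 23, 20, 62, 20]
Step 2: min=20 at 2
  Swap: [3, 20, 23, 62, 20]
Step 3: min=20 at 4
  Swap: [3, 20, 20, 62, 23]

After 3 steps: [3, 20, 20, 62, 23]


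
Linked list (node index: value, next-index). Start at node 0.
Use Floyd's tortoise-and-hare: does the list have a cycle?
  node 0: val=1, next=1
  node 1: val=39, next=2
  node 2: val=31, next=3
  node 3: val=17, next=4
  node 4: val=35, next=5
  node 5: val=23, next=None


Floyd's tortoise (slow, +1) and hare (fast, +2):
  init: slow=0, fast=0
  step 1: slow=1, fast=2
  step 2: slow=2, fast=4
  step 3: fast 4->5->None, no cycle

Cycle: no


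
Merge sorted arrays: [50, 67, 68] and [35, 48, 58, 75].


Take 35 from B
Take 48 from B
Take 50 from A
Take 58 from B
Take 67 from A
Take 68 from A

Merged: [35, 48, 50, 58, 67, 68, 75]


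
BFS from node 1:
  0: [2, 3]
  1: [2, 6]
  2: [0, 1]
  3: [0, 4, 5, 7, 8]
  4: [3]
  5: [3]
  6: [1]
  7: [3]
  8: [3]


Visit 1, enqueue [2, 6]
Visit 2, enqueue [0]
Visit 6, enqueue []
Visit 0, enqueue [3]
Visit 3, enqueue [4, 5, 7, 8]
Visit 4, enqueue []
Visit 5, enqueue []
Visit 7, enqueue []
Visit 8, enqueue []

BFS order: [1, 2, 6, 0, 3, 4, 5, 7, 8]


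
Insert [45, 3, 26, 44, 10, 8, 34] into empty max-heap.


Insert 45: [45]
Insert 3: [45, 3]
Insert 26: [45, 3, 26]
Insert 44: [45, 44, 26, 3]
Insert 10: [45, 44, 26, 3, 10]
Insert 8: [45, 44, 26, 3, 10, 8]
Insert 34: [45, 44, 34, 3, 10, 8, 26]

Final heap: [45, 44, 34, 3, 10, 8, 26]


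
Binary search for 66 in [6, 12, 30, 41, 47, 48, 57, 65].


Step 1: lo=0, hi=7, mid=3, val=41
Step 2: lo=4, hi=7, mid=5, val=48
Step 3: lo=6, hi=7, mid=6, val=57
Step 4: lo=7, hi=7, mid=7, val=65

Not found


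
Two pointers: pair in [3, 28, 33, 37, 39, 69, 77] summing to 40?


lo=0(3)+hi=6(77)=80
lo=0(3)+hi=5(69)=72
lo=0(3)+hi=4(39)=42
lo=0(3)+hi=3(37)=40

Yes: 3+37=40


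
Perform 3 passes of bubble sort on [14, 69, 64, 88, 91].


Initial: [14, 69, 64, 88, 91]
Pass 1: [14, 64, 69, 88, 91] (1 swaps)
Pass 2: [14, 64, 69, 88, 91] (0 swaps)
Pass 3: [14, 64, 69, 88, 91] (0 swaps)

After 3 passes: [14, 64, 69, 88, 91]


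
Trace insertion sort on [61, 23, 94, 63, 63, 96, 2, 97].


Initial: [61, 23, 94, 63, 63, 96, 2, 97]
Insert 23: [23, 61, 94, 63, 63, 96, 2, 97]
Insert 94: [23, 61, 94, 63, 63, 96, 2, 97]
Insert 63: [23, 61, 63, 94, 63, 96, 2, 97]
Insert 63: [23, 61, 63, 63, 94, 96, 2, 97]
Insert 96: [23, 61, 63, 63, 94, 96, 2, 97]
Insert 2: [2, 23, 61, 63, 63, 94, 96, 97]
Insert 97: [2, 23, 61, 63, 63, 94, 96, 97]

Sorted: [2, 23, 61, 63, 63, 94, 96, 97]


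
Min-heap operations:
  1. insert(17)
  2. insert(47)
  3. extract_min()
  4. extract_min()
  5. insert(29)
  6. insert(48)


insert(17) -> [17]
insert(47) -> [17, 47]
extract_min()->17, [47]
extract_min()->47, []
insert(29) -> [29]
insert(48) -> [29, 48]

Final heap: [29, 48]


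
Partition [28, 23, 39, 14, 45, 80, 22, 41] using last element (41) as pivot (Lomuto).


Pivot: 41
  28 <= 41: advance i (no swap)
  23 <= 41: advance i (no swap)
  39 <= 41: advance i (no swap)
  14 <= 41: advance i (no swap)
  22 <= 41: swap -> [28, 23, 39, 14, 22, 80, 45, 41]
Place pivot at 5: [28, 23, 39, 14, 22, 41, 45, 80]

Partitioned: [28, 23, 39, 14, 22, 41, 45, 80]


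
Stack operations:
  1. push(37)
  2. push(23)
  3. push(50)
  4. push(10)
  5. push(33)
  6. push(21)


push(37) -> [37]
push(23) -> [37, 23]
push(50) -> [37, 23, 50]
push(10) -> [37, 23, 50, 10]
push(33) -> [37, 23, 50, 10, 33]
push(21) -> [37, 23, 50, 10, 33, 21]

Final stack: [37, 23, 50, 10, 33, 21]


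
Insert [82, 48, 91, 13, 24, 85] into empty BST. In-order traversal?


Insert 82: root
Insert 48: L from 82
Insert 91: R from 82
Insert 13: L from 82 -> L from 48
Insert 24: L from 82 -> L from 48 -> R from 13
Insert 85: R from 82 -> L from 91

In-order: [13, 24, 48, 82, 85, 91]


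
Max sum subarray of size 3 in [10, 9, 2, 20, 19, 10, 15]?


[0:3]: 21
[1:4]: 31
[2:5]: 41
[3:6]: 49
[4:7]: 44

Max: 49 at [3:6]


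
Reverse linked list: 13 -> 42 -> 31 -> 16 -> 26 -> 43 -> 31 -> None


Step 1: curr=13, set curr.next=prev(None) | reversed so far: 13
Step 2: curr=42, set curr.next=prev(13) | reversed so far: 42 -> 13
Step 3: curr=31, set curr.next=prev(42) | reversed so far: 31 -> 42 -> 13
Step 4: curr=16, set curr.next=prev(31) | reversed so far: 16 -> 31 -> 42 -> 13
Step 5: curr=26, set curr.next=prev(16) | reversed so far: 26 -> 16 -> 31 -> 42 -> 13
Step 6: curr=43, set curr.next=prev(26) | reversed so far: 43 -> 26 -> 16 -> 31 -> 42 -> 13
Step 7: curr=31, set curr.next=prev(43) | reversed so far: 31 -> 43 -> 26 -> 16 -> 31 -> 42 -> 13

31 -> 43 -> 26 -> 16 -> 31 -> 42 -> 13 -> None


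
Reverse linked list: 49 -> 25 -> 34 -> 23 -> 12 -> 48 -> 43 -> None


Step 1: curr=49, set curr.next=prev(None) | reversed so far: 49
Step 2: curr=25, set curr.next=prev(49) | reversed so far: 25 -> 49
Step 3: curr=34, set curr.next=prev(25) | reversed so far: 34 -> 25 -> 49
Step 4: curr=23, set curr.next=prev(34) | reversed so far: 23 -> 34 -> 25 -> 49
Step 5: curr=12, set curr.next=prev(23) | reversed so far: 12 -> 23 -> 34 -> 25 -> 49
Step 6: curr=48, set curr.next=prev(12) | reversed so far: 48 -> 12 -> 23 -> 34 -> 25 -> 49
Step 7: curr=43, set curr.next=prev(48) | reversed so far: 43 -> 48 -> 12 -> 23 -> 34 -> 25 -> 49

43 -> 48 -> 12 -> 23 -> 34 -> 25 -> 49 -> None


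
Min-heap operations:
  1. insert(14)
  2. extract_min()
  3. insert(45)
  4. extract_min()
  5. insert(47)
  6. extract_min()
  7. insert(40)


insert(14) -> [14]
extract_min()->14, []
insert(45) -> [45]
extract_min()->45, []
insert(47) -> [47]
extract_min()->47, []
insert(40) -> [40]

Final heap: [40]


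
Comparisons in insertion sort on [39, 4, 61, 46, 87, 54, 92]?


Algorithm: insertion sort
Input: [39, 4, 61, 46, 87, 54, 92]
Sorted: [4, 39, 46, 54, 61, 87, 92]

9


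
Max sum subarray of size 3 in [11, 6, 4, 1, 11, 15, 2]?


[0:3]: 21
[1:4]: 11
[2:5]: 16
[3:6]: 27
[4:7]: 28

Max: 28 at [4:7]


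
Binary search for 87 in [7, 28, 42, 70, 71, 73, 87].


Step 1: lo=0, hi=6, mid=3, val=70
Step 2: lo=4, hi=6, mid=5, val=73
Step 3: lo=6, hi=6, mid=6, val=87

Found at index 6


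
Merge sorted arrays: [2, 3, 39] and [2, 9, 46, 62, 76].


Take 2 from A
Take 2 from B
Take 3 from A
Take 9 from B
Take 39 from A

Merged: [2, 2, 3, 9, 39, 46, 62, 76]


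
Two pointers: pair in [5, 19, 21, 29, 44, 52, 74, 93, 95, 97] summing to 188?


lo=0(5)+hi=9(97)=102
lo=1(19)+hi=9(97)=116
lo=2(21)+hi=9(97)=118
lo=3(29)+hi=9(97)=126
lo=4(44)+hi=9(97)=141
lo=5(52)+hi=9(97)=149
lo=6(74)+hi=9(97)=171
lo=7(93)+hi=9(97)=190
lo=7(93)+hi=8(95)=188

Yes: 93+95=188


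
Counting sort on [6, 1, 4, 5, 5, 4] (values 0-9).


Input: [6, 1, 4, 5, 5, 4]
Counts: [0, 1, 0, 0, 2, 2, 1, 0, 0, 0]

Sorted: [1, 4, 4, 5, 5, 6]


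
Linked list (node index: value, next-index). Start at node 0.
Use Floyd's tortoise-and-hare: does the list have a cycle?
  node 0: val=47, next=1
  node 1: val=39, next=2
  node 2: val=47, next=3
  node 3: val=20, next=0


Floyd's tortoise (slow, +1) and hare (fast, +2):
  init: slow=0, fast=0
  step 1: slow=1, fast=2
  step 2: slow=2, fast=0
  step 3: slow=3, fast=2
  step 4: slow=0, fast=0
  slow == fast at node 0: cycle detected

Cycle: yes


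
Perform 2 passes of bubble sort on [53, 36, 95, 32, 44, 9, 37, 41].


Initial: [53, 36, 95, 32, 44, 9, 37, 41]
Pass 1: [36, 53, 32, 44, 9, 37, 41, 95] (6 swaps)
Pass 2: [36, 32, 44, 9, 37, 41, 53, 95] (5 swaps)

After 2 passes: [36, 32, 44, 9, 37, 41, 53, 95]


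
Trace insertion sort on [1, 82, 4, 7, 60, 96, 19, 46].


Initial: [1, 82, 4, 7, 60, 96, 19, 46]
Insert 82: [1, 82, 4, 7, 60, 96, 19, 46]
Insert 4: [1, 4, 82, 7, 60, 96, 19, 46]
Insert 7: [1, 4, 7, 82, 60, 96, 19, 46]
Insert 60: [1, 4, 7, 60, 82, 96, 19, 46]
Insert 96: [1, 4, 7, 60, 82, 96, 19, 46]
Insert 19: [1, 4, 7, 19, 60, 82, 96, 46]
Insert 46: [1, 4, 7, 19, 46, 60, 82, 96]

Sorted: [1, 4, 7, 19, 46, 60, 82, 96]


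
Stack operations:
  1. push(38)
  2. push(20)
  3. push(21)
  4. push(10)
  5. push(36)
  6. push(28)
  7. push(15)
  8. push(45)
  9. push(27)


push(38) -> [38]
push(20) -> [38, 20]
push(21) -> [38, 20, 21]
push(10) -> [38, 20, 21, 10]
push(36) -> [38, 20, 21, 10, 36]
push(28) -> [38, 20, 21, 10, 36, 28]
push(15) -> [38, 20, 21, 10, 36, 28, 15]
push(45) -> [38, 20, 21, 10, 36, 28, 15, 45]
push(27) -> [38, 20, 21, 10, 36, 28, 15, 45, 27]

Final stack: [38, 20, 21, 10, 36, 28, 15, 45, 27]


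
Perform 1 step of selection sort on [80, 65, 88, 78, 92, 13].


Initial: [80, 65, 88, 78, 92, 13]
Step 1: min=13 at 5
  Swap: [13, 65, 88, 78, 92, 80]

After 1 step: [13, 65, 88, 78, 92, 80]


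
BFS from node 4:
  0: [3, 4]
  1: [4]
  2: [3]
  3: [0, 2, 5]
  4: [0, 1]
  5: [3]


Visit 4, enqueue [0, 1]
Visit 0, enqueue [3]
Visit 1, enqueue []
Visit 3, enqueue [2, 5]
Visit 2, enqueue []
Visit 5, enqueue []

BFS order: [4, 0, 1, 3, 2, 5]


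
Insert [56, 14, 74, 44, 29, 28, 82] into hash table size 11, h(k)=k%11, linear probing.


Insert 56: h=1 -> slot 1
Insert 14: h=3 -> slot 3
Insert 74: h=8 -> slot 8
Insert 44: h=0 -> slot 0
Insert 29: h=7 -> slot 7
Insert 28: h=6 -> slot 6
Insert 82: h=5 -> slot 5

Table: [44, 56, None, 14, None, 82, 28, 29, 74, None, None]


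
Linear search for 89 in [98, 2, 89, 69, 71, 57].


i=0: 98!=89
i=1: 2!=89
i=2: 89==89 found!

Found at 2, 3 comps


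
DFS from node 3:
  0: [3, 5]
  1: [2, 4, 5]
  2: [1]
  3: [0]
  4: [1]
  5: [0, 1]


Visit 3, push [0]
Visit 0, push [5]
Visit 5, push [1]
Visit 1, push [4, 2]
Visit 2, push []
Visit 4, push []

DFS order: [3, 0, 5, 1, 2, 4]


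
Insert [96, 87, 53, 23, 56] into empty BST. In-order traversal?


Insert 96: root
Insert 87: L from 96
Insert 53: L from 96 -> L from 87
Insert 23: L from 96 -> L from 87 -> L from 53
Insert 56: L from 96 -> L from 87 -> R from 53

In-order: [23, 53, 56, 87, 96]


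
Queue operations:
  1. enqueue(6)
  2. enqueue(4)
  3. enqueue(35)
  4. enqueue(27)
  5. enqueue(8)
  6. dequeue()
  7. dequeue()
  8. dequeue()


enqueue(6) -> [6]
enqueue(4) -> [6, 4]
enqueue(35) -> [6, 4, 35]
enqueue(27) -> [6, 4, 35, 27]
enqueue(8) -> [6, 4, 35, 27, 8]
dequeue()->6, [4, 35, 27, 8]
dequeue()->4, [35, 27, 8]
dequeue()->35, [27, 8]

Final queue: [27, 8]


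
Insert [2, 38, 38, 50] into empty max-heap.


Insert 2: [2]
Insert 38: [38, 2]
Insert 38: [38, 2, 38]
Insert 50: [50, 38, 38, 2]

Final heap: [50, 38, 38, 2]


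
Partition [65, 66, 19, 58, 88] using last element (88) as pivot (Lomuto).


Pivot: 88
  65 <= 88: advance i (no swap)
  66 <= 88: advance i (no swap)
  19 <= 88: advance i (no swap)
  58 <= 88: advance i (no swap)
Place pivot at 4: [65, 66, 19, 58, 88]

Partitioned: [65, 66, 19, 58, 88]


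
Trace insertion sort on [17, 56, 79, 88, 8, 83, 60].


Initial: [17, 56, 79, 88, 8, 83, 60]
Insert 56: [17, 56, 79, 88, 8, 83, 60]
Insert 79: [17, 56, 79, 88, 8, 83, 60]
Insert 88: [17, 56, 79, 88, 8, 83, 60]
Insert 8: [8, 17, 56, 79, 88, 83, 60]
Insert 83: [8, 17, 56, 79, 83, 88, 60]
Insert 60: [8, 17, 56, 60, 79, 83, 88]

Sorted: [8, 17, 56, 60, 79, 83, 88]


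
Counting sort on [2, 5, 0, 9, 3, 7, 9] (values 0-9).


Input: [2, 5, 0, 9, 3, 7, 9]
Counts: [1, 0, 1, 1, 0, 1, 0, 1, 0, 2]

Sorted: [0, 2, 3, 5, 7, 9, 9]


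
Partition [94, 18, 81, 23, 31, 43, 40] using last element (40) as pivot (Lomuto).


Pivot: 40
  18 <= 40: swap -> [18, 94, 81, 23, 31, 43, 40]
  23 <= 40: swap -> [18, 23, 81, 94, 31, 43, 40]
  31 <= 40: swap -> [18, 23, 31, 94, 81, 43, 40]
Place pivot at 3: [18, 23, 31, 40, 81, 43, 94]

Partitioned: [18, 23, 31, 40, 81, 43, 94]


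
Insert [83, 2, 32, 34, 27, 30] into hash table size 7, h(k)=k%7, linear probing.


Insert 83: h=6 -> slot 6
Insert 2: h=2 -> slot 2
Insert 32: h=4 -> slot 4
Insert 34: h=6, 1 probes -> slot 0
Insert 27: h=6, 2 probes -> slot 1
Insert 30: h=2, 1 probes -> slot 3

Table: [34, 27, 2, 30, 32, None, 83]


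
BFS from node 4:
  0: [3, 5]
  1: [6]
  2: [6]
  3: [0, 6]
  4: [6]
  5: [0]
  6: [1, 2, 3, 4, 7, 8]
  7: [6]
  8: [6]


Visit 4, enqueue [6]
Visit 6, enqueue [1, 2, 3, 7, 8]
Visit 1, enqueue []
Visit 2, enqueue []
Visit 3, enqueue [0]
Visit 7, enqueue []
Visit 8, enqueue []
Visit 0, enqueue [5]
Visit 5, enqueue []

BFS order: [4, 6, 1, 2, 3, 7, 8, 0, 5]


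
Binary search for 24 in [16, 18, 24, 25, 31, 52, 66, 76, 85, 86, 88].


Step 1: lo=0, hi=10, mid=5, val=52
Step 2: lo=0, hi=4, mid=2, val=24

Found at index 2


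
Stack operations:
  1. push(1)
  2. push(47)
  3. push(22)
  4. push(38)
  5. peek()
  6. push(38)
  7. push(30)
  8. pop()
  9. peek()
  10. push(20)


push(1) -> [1]
push(47) -> [1, 47]
push(22) -> [1, 47, 22]
push(38) -> [1, 47, 22, 38]
peek()->38
push(38) -> [1, 47, 22, 38, 38]
push(30) -> [1, 47, 22, 38, 38, 30]
pop()->30, [1, 47, 22, 38, 38]
peek()->38
push(20) -> [1, 47, 22, 38, 38, 20]

Final stack: [1, 47, 22, 38, 38, 20]


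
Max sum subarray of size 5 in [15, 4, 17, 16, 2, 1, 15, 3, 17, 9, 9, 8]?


[0:5]: 54
[1:6]: 40
[2:7]: 51
[3:8]: 37
[4:9]: 38
[5:10]: 45
[6:11]: 53
[7:12]: 46

Max: 54 at [0:5]


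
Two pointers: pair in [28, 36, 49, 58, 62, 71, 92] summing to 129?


lo=0(28)+hi=6(92)=120
lo=1(36)+hi=6(92)=128
lo=2(49)+hi=6(92)=141
lo=2(49)+hi=5(71)=120
lo=3(58)+hi=5(71)=129

Yes: 58+71=129


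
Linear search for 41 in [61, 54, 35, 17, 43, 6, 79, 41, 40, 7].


i=0: 61!=41
i=1: 54!=41
i=2: 35!=41
i=3: 17!=41
i=4: 43!=41
i=5: 6!=41
i=6: 79!=41
i=7: 41==41 found!

Found at 7, 8 comps


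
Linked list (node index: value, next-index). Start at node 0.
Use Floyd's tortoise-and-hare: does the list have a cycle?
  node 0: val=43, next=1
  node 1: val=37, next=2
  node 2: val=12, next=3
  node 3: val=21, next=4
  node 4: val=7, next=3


Floyd's tortoise (slow, +1) and hare (fast, +2):
  init: slow=0, fast=0
  step 1: slow=1, fast=2
  step 2: slow=2, fast=4
  step 3: slow=3, fast=4
  step 4: slow=4, fast=4
  slow == fast at node 4: cycle detected

Cycle: yes


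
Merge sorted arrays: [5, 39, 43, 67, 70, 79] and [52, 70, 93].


Take 5 from A
Take 39 from A
Take 43 from A
Take 52 from B
Take 67 from A
Take 70 from A
Take 70 from B
Take 79 from A

Merged: [5, 39, 43, 52, 67, 70, 70, 79, 93]


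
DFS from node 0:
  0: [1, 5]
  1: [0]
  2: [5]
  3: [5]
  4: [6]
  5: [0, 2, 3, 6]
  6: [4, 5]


Visit 0, push [5, 1]
Visit 1, push []
Visit 5, push [6, 3, 2]
Visit 2, push []
Visit 3, push []
Visit 6, push [4]
Visit 4, push []

DFS order: [0, 1, 5, 2, 3, 6, 4]


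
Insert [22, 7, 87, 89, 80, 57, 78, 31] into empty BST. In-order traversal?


Insert 22: root
Insert 7: L from 22
Insert 87: R from 22
Insert 89: R from 22 -> R from 87
Insert 80: R from 22 -> L from 87
Insert 57: R from 22 -> L from 87 -> L from 80
Insert 78: R from 22 -> L from 87 -> L from 80 -> R from 57
Insert 31: R from 22 -> L from 87 -> L from 80 -> L from 57

In-order: [7, 22, 31, 57, 78, 80, 87, 89]


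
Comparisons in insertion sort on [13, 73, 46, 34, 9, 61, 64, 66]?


Algorithm: insertion sort
Input: [13, 73, 46, 34, 9, 61, 64, 66]
Sorted: [9, 13, 34, 46, 61, 64, 66, 73]

16


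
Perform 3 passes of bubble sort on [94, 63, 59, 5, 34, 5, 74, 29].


Initial: [94, 63, 59, 5, 34, 5, 74, 29]
Pass 1: [63, 59, 5, 34, 5, 74, 29, 94] (7 swaps)
Pass 2: [59, 5, 34, 5, 63, 29, 74, 94] (5 swaps)
Pass 3: [5, 34, 5, 59, 29, 63, 74, 94] (4 swaps)

After 3 passes: [5, 34, 5, 59, 29, 63, 74, 94]


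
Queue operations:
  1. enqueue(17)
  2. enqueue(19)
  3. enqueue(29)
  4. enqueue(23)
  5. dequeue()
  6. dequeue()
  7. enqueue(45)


enqueue(17) -> [17]
enqueue(19) -> [17, 19]
enqueue(29) -> [17, 19, 29]
enqueue(23) -> [17, 19, 29, 23]
dequeue()->17, [19, 29, 23]
dequeue()->19, [29, 23]
enqueue(45) -> [29, 23, 45]

Final queue: [29, 23, 45]


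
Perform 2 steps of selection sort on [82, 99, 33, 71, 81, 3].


Initial: [82, 99, 33, 71, 81, 3]
Step 1: min=3 at 5
  Swap: [3, 99, 33, 71, 81, 82]
Step 2: min=33 at 2
  Swap: [3, 33, 99, 71, 81, 82]

After 2 steps: [3, 33, 99, 71, 81, 82]


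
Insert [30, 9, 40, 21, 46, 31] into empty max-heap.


Insert 30: [30]
Insert 9: [30, 9]
Insert 40: [40, 9, 30]
Insert 21: [40, 21, 30, 9]
Insert 46: [46, 40, 30, 9, 21]
Insert 31: [46, 40, 31, 9, 21, 30]

Final heap: [46, 40, 31, 9, 21, 30]


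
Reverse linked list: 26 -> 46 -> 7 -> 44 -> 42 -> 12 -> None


Step 1: curr=26, set curr.next=prev(None) | reversed so far: 26
Step 2: curr=46, set curr.next=prev(26) | reversed so far: 46 -> 26
Step 3: curr=7, set curr.next=prev(46) | reversed so far: 7 -> 46 -> 26
Step 4: curr=44, set curr.next=prev(7) | reversed so far: 44 -> 7 -> 46 -> 26
Step 5: curr=42, set curr.next=prev(44) | reversed so far: 42 -> 44 -> 7 -> 46 -> 26
Step 6: curr=12, set curr.next=prev(42) | reversed so far: 12 -> 42 -> 44 -> 7 -> 46 -> 26

12 -> 42 -> 44 -> 7 -> 46 -> 26 -> None


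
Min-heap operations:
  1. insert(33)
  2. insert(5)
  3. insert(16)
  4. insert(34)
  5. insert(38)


insert(33) -> [33]
insert(5) -> [5, 33]
insert(16) -> [5, 33, 16]
insert(34) -> [5, 33, 16, 34]
insert(38) -> [5, 33, 16, 34, 38]

Final heap: [5, 33, 16, 34, 38]


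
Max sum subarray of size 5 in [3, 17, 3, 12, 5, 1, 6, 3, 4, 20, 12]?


[0:5]: 40
[1:6]: 38
[2:7]: 27
[3:8]: 27
[4:9]: 19
[5:10]: 34
[6:11]: 45

Max: 45 at [6:11]


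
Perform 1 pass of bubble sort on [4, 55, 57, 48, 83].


Initial: [4, 55, 57, 48, 83]
Pass 1: [4, 55, 48, 57, 83] (1 swaps)

After 1 pass: [4, 55, 48, 57, 83]


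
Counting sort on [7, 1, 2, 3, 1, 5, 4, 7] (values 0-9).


Input: [7, 1, 2, 3, 1, 5, 4, 7]
Counts: [0, 2, 1, 1, 1, 1, 0, 2, 0, 0]

Sorted: [1, 1, 2, 3, 4, 5, 7, 7]


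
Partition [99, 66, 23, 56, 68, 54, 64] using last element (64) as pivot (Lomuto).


Pivot: 64
  23 <= 64: swap -> [23, 66, 99, 56, 68, 54, 64]
  56 <= 64: swap -> [23, 56, 99, 66, 68, 54, 64]
  54 <= 64: swap -> [23, 56, 54, 66, 68, 99, 64]
Place pivot at 3: [23, 56, 54, 64, 68, 99, 66]

Partitioned: [23, 56, 54, 64, 68, 99, 66]


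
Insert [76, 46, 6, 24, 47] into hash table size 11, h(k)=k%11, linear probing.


Insert 76: h=10 -> slot 10
Insert 46: h=2 -> slot 2
Insert 6: h=6 -> slot 6
Insert 24: h=2, 1 probes -> slot 3
Insert 47: h=3, 1 probes -> slot 4

Table: [None, None, 46, 24, 47, None, 6, None, None, None, 76]


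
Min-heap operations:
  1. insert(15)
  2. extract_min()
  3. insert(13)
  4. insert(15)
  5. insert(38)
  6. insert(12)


insert(15) -> [15]
extract_min()->15, []
insert(13) -> [13]
insert(15) -> [13, 15]
insert(38) -> [13, 15, 38]
insert(12) -> [12, 13, 38, 15]

Final heap: [12, 13, 38, 15]


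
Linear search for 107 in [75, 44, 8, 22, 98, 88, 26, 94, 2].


i=0: 75!=107
i=1: 44!=107
i=2: 8!=107
i=3: 22!=107
i=4: 98!=107
i=5: 88!=107
i=6: 26!=107
i=7: 94!=107
i=8: 2!=107

Not found, 9 comps


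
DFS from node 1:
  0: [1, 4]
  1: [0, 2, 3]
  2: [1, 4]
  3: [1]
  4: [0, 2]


Visit 1, push [3, 2, 0]
Visit 0, push [4]
Visit 4, push [2]
Visit 2, push []
Visit 3, push []

DFS order: [1, 0, 4, 2, 3]


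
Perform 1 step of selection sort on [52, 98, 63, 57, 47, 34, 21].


Initial: [52, 98, 63, 57, 47, 34, 21]
Step 1: min=21 at 6
  Swap: [21, 98, 63, 57, 47, 34, 52]

After 1 step: [21, 98, 63, 57, 47, 34, 52]


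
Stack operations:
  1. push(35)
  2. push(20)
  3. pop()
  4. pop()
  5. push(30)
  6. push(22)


push(35) -> [35]
push(20) -> [35, 20]
pop()->20, [35]
pop()->35, []
push(30) -> [30]
push(22) -> [30, 22]

Final stack: [30, 22]


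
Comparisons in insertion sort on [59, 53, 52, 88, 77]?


Algorithm: insertion sort
Input: [59, 53, 52, 88, 77]
Sorted: [52, 53, 59, 77, 88]

6


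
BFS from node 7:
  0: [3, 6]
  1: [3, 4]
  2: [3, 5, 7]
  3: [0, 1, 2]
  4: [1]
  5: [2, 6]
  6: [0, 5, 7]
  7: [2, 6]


Visit 7, enqueue [2, 6]
Visit 2, enqueue [3, 5]
Visit 6, enqueue [0]
Visit 3, enqueue [1]
Visit 5, enqueue []
Visit 0, enqueue []
Visit 1, enqueue [4]
Visit 4, enqueue []

BFS order: [7, 2, 6, 3, 5, 0, 1, 4]


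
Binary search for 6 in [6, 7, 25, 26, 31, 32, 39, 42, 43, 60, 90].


Step 1: lo=0, hi=10, mid=5, val=32
Step 2: lo=0, hi=4, mid=2, val=25
Step 3: lo=0, hi=1, mid=0, val=6

Found at index 0


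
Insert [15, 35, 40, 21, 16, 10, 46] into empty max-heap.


Insert 15: [15]
Insert 35: [35, 15]
Insert 40: [40, 15, 35]
Insert 21: [40, 21, 35, 15]
Insert 16: [40, 21, 35, 15, 16]
Insert 10: [40, 21, 35, 15, 16, 10]
Insert 46: [46, 21, 40, 15, 16, 10, 35]

Final heap: [46, 21, 40, 15, 16, 10, 35]


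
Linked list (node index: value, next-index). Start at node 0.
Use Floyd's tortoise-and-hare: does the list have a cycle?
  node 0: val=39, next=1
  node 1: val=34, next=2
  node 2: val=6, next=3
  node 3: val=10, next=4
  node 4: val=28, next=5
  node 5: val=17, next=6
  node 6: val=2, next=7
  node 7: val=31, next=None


Floyd's tortoise (slow, +1) and hare (fast, +2):
  init: slow=0, fast=0
  step 1: slow=1, fast=2
  step 2: slow=2, fast=4
  step 3: slow=3, fast=6
  step 4: fast 6->7->None, no cycle

Cycle: no


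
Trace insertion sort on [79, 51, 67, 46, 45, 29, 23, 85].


Initial: [79, 51, 67, 46, 45, 29, 23, 85]
Insert 51: [51, 79, 67, 46, 45, 29, 23, 85]
Insert 67: [51, 67, 79, 46, 45, 29, 23, 85]
Insert 46: [46, 51, 67, 79, 45, 29, 23, 85]
Insert 45: [45, 46, 51, 67, 79, 29, 23, 85]
Insert 29: [29, 45, 46, 51, 67, 79, 23, 85]
Insert 23: [23, 29, 45, 46, 51, 67, 79, 85]
Insert 85: [23, 29, 45, 46, 51, 67, 79, 85]

Sorted: [23, 29, 45, 46, 51, 67, 79, 85]


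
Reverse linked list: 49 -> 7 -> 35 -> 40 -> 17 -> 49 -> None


Step 1: curr=49, set curr.next=prev(None) | reversed so far: 49
Step 2: curr=7, set curr.next=prev(49) | reversed so far: 7 -> 49
Step 3: curr=35, set curr.next=prev(7) | reversed so far: 35 -> 7 -> 49
Step 4: curr=40, set curr.next=prev(35) | reversed so far: 40 -> 35 -> 7 -> 49
Step 5: curr=17, set curr.next=prev(40) | reversed so far: 17 -> 40 -> 35 -> 7 -> 49
Step 6: curr=49, set curr.next=prev(17) | reversed so far: 49 -> 17 -> 40 -> 35 -> 7 -> 49

49 -> 17 -> 40 -> 35 -> 7 -> 49 -> None


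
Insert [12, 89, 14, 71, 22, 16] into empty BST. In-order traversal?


Insert 12: root
Insert 89: R from 12
Insert 14: R from 12 -> L from 89
Insert 71: R from 12 -> L from 89 -> R from 14
Insert 22: R from 12 -> L from 89 -> R from 14 -> L from 71
Insert 16: R from 12 -> L from 89 -> R from 14 -> L from 71 -> L from 22

In-order: [12, 14, 16, 22, 71, 89]


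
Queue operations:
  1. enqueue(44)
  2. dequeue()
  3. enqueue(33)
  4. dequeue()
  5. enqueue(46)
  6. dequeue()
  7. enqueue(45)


enqueue(44) -> [44]
dequeue()->44, []
enqueue(33) -> [33]
dequeue()->33, []
enqueue(46) -> [46]
dequeue()->46, []
enqueue(45) -> [45]

Final queue: [45]


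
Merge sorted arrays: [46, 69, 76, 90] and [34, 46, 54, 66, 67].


Take 34 from B
Take 46 from A
Take 46 from B
Take 54 from B
Take 66 from B
Take 67 from B

Merged: [34, 46, 46, 54, 66, 67, 69, 76, 90]


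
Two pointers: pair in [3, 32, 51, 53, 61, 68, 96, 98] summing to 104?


lo=0(3)+hi=7(98)=101
lo=1(32)+hi=7(98)=130
lo=1(32)+hi=6(96)=128
lo=1(32)+hi=5(68)=100
lo=2(51)+hi=5(68)=119
lo=2(51)+hi=4(61)=112
lo=2(51)+hi=3(53)=104

Yes: 51+53=104


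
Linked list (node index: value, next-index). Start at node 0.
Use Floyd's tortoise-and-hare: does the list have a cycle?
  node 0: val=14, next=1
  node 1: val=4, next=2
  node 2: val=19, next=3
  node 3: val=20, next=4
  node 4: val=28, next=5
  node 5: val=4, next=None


Floyd's tortoise (slow, +1) and hare (fast, +2):
  init: slow=0, fast=0
  step 1: slow=1, fast=2
  step 2: slow=2, fast=4
  step 3: fast 4->5->None, no cycle

Cycle: no


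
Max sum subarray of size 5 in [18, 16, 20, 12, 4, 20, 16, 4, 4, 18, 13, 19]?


[0:5]: 70
[1:6]: 72
[2:7]: 72
[3:8]: 56
[4:9]: 48
[5:10]: 62
[6:11]: 55
[7:12]: 58

Max: 72 at [1:6]


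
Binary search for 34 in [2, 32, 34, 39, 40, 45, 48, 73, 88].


Step 1: lo=0, hi=8, mid=4, val=40
Step 2: lo=0, hi=3, mid=1, val=32
Step 3: lo=2, hi=3, mid=2, val=34

Found at index 2


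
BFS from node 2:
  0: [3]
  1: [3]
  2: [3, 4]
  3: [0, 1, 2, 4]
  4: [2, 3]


Visit 2, enqueue [3, 4]
Visit 3, enqueue [0, 1]
Visit 4, enqueue []
Visit 0, enqueue []
Visit 1, enqueue []

BFS order: [2, 3, 4, 0, 1]


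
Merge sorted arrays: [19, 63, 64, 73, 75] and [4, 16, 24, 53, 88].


Take 4 from B
Take 16 from B
Take 19 from A
Take 24 from B
Take 53 from B
Take 63 from A
Take 64 from A
Take 73 from A
Take 75 from A

Merged: [4, 16, 19, 24, 53, 63, 64, 73, 75, 88]


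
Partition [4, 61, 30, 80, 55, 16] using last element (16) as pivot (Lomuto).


Pivot: 16
  4 <= 16: advance i (no swap)
Place pivot at 1: [4, 16, 30, 80, 55, 61]

Partitioned: [4, 16, 30, 80, 55, 61]


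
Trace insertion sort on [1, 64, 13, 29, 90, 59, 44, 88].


Initial: [1, 64, 13, 29, 90, 59, 44, 88]
Insert 64: [1, 64, 13, 29, 90, 59, 44, 88]
Insert 13: [1, 13, 64, 29, 90, 59, 44, 88]
Insert 29: [1, 13, 29, 64, 90, 59, 44, 88]
Insert 90: [1, 13, 29, 64, 90, 59, 44, 88]
Insert 59: [1, 13, 29, 59, 64, 90, 44, 88]
Insert 44: [1, 13, 29, 44, 59, 64, 90, 88]
Insert 88: [1, 13, 29, 44, 59, 64, 88, 90]

Sorted: [1, 13, 29, 44, 59, 64, 88, 90]


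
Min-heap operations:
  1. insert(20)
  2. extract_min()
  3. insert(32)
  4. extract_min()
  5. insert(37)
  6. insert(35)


insert(20) -> [20]
extract_min()->20, []
insert(32) -> [32]
extract_min()->32, []
insert(37) -> [37]
insert(35) -> [35, 37]

Final heap: [35, 37]


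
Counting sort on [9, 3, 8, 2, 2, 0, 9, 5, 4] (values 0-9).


Input: [9, 3, 8, 2, 2, 0, 9, 5, 4]
Counts: [1, 0, 2, 1, 1, 1, 0, 0, 1, 2]

Sorted: [0, 2, 2, 3, 4, 5, 8, 9, 9]


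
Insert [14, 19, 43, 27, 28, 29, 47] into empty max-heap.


Insert 14: [14]
Insert 19: [19, 14]
Insert 43: [43, 14, 19]
Insert 27: [43, 27, 19, 14]
Insert 28: [43, 28, 19, 14, 27]
Insert 29: [43, 28, 29, 14, 27, 19]
Insert 47: [47, 28, 43, 14, 27, 19, 29]

Final heap: [47, 28, 43, 14, 27, 19, 29]


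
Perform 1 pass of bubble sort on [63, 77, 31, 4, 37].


Initial: [63, 77, 31, 4, 37]
Pass 1: [63, 31, 4, 37, 77] (3 swaps)

After 1 pass: [63, 31, 4, 37, 77]


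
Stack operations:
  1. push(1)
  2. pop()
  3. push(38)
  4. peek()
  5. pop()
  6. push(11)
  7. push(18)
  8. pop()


push(1) -> [1]
pop()->1, []
push(38) -> [38]
peek()->38
pop()->38, []
push(11) -> [11]
push(18) -> [11, 18]
pop()->18, [11]

Final stack: [11]


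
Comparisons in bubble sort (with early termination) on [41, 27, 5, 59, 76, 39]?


Algorithm: bubble sort (with early termination)
Input: [41, 27, 5, 59, 76, 39]
Sorted: [5, 27, 39, 41, 59, 76]

14


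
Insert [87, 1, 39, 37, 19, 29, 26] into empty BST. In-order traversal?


Insert 87: root
Insert 1: L from 87
Insert 39: L from 87 -> R from 1
Insert 37: L from 87 -> R from 1 -> L from 39
Insert 19: L from 87 -> R from 1 -> L from 39 -> L from 37
Insert 29: L from 87 -> R from 1 -> L from 39 -> L from 37 -> R from 19
Insert 26: L from 87 -> R from 1 -> L from 39 -> L from 37 -> R from 19 -> L from 29

In-order: [1, 19, 26, 29, 37, 39, 87]


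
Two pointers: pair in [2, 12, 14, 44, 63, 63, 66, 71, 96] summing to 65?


lo=0(2)+hi=8(96)=98
lo=0(2)+hi=7(71)=73
lo=0(2)+hi=6(66)=68
lo=0(2)+hi=5(63)=65

Yes: 2+63=65


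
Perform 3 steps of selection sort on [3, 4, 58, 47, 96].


Initial: [3, 4, 58, 47, 96]
Step 1: min=3 at 0
  Swap: [3, 4, 58, 47, 96]
Step 2: min=4 at 1
  Swap: [3, 4, 58, 47, 96]
Step 3: min=47 at 3
  Swap: [3, 4, 47, 58, 96]

After 3 steps: [3, 4, 47, 58, 96]


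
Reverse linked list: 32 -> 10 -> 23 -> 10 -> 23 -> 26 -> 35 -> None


Step 1: curr=32, set curr.next=prev(None) | reversed so far: 32
Step 2: curr=10, set curr.next=prev(32) | reversed so far: 10 -> 32
Step 3: curr=23, set curr.next=prev(10) | reversed so far: 23 -> 10 -> 32
Step 4: curr=10, set curr.next=prev(23) | reversed so far: 10 -> 23 -> 10 -> 32
Step 5: curr=23, set curr.next=prev(10) | reversed so far: 23 -> 10 -> 23 -> 10 -> 32
Step 6: curr=26, set curr.next=prev(23) | reversed so far: 26 -> 23 -> 10 -> 23 -> 10 -> 32
Step 7: curr=35, set curr.next=prev(26) | reversed so far: 35 -> 26 -> 23 -> 10 -> 23 -> 10 -> 32

35 -> 26 -> 23 -> 10 -> 23 -> 10 -> 32 -> None


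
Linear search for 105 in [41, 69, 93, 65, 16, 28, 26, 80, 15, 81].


i=0: 41!=105
i=1: 69!=105
i=2: 93!=105
i=3: 65!=105
i=4: 16!=105
i=5: 28!=105
i=6: 26!=105
i=7: 80!=105
i=8: 15!=105
i=9: 81!=105

Not found, 10 comps


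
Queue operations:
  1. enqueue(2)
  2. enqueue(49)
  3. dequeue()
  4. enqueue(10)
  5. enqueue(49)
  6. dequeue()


enqueue(2) -> [2]
enqueue(49) -> [2, 49]
dequeue()->2, [49]
enqueue(10) -> [49, 10]
enqueue(49) -> [49, 10, 49]
dequeue()->49, [10, 49]

Final queue: [10, 49]


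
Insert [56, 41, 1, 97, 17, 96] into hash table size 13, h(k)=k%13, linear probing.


Insert 56: h=4 -> slot 4
Insert 41: h=2 -> slot 2
Insert 1: h=1 -> slot 1
Insert 97: h=6 -> slot 6
Insert 17: h=4, 1 probes -> slot 5
Insert 96: h=5, 2 probes -> slot 7

Table: [None, 1, 41, None, 56, 17, 97, 96, None, None, None, None, None]


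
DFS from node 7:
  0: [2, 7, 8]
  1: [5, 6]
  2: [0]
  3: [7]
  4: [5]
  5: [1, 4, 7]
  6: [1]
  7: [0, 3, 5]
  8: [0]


Visit 7, push [5, 3, 0]
Visit 0, push [8, 2]
Visit 2, push []
Visit 8, push []
Visit 3, push []
Visit 5, push [4, 1]
Visit 1, push [6]
Visit 6, push []
Visit 4, push []

DFS order: [7, 0, 2, 8, 3, 5, 1, 6, 4]


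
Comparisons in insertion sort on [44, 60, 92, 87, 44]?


Algorithm: insertion sort
Input: [44, 60, 92, 87, 44]
Sorted: [44, 44, 60, 87, 92]

8


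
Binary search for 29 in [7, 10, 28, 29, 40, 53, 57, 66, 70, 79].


Step 1: lo=0, hi=9, mid=4, val=40
Step 2: lo=0, hi=3, mid=1, val=10
Step 3: lo=2, hi=3, mid=2, val=28
Step 4: lo=3, hi=3, mid=3, val=29

Found at index 3


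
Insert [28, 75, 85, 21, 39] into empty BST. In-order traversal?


Insert 28: root
Insert 75: R from 28
Insert 85: R from 28 -> R from 75
Insert 21: L from 28
Insert 39: R from 28 -> L from 75

In-order: [21, 28, 39, 75, 85]


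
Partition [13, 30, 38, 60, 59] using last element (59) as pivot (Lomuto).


Pivot: 59
  13 <= 59: advance i (no swap)
  30 <= 59: advance i (no swap)
  38 <= 59: advance i (no swap)
Place pivot at 3: [13, 30, 38, 59, 60]

Partitioned: [13, 30, 38, 59, 60]


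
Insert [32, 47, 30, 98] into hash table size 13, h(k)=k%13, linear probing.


Insert 32: h=6 -> slot 6
Insert 47: h=8 -> slot 8
Insert 30: h=4 -> slot 4
Insert 98: h=7 -> slot 7

Table: [None, None, None, None, 30, None, 32, 98, 47, None, None, None, None]


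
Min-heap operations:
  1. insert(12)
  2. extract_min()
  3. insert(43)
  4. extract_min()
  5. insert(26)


insert(12) -> [12]
extract_min()->12, []
insert(43) -> [43]
extract_min()->43, []
insert(26) -> [26]

Final heap: [26]


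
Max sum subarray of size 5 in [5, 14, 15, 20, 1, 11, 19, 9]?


[0:5]: 55
[1:6]: 61
[2:7]: 66
[3:8]: 60

Max: 66 at [2:7]


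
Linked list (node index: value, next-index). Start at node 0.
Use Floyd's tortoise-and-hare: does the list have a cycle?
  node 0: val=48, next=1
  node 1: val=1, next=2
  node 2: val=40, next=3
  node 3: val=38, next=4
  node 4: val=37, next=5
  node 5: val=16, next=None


Floyd's tortoise (slow, +1) and hare (fast, +2):
  init: slow=0, fast=0
  step 1: slow=1, fast=2
  step 2: slow=2, fast=4
  step 3: fast 4->5->None, no cycle

Cycle: no


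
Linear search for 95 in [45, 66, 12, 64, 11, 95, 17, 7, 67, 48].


i=0: 45!=95
i=1: 66!=95
i=2: 12!=95
i=3: 64!=95
i=4: 11!=95
i=5: 95==95 found!

Found at 5, 6 comps


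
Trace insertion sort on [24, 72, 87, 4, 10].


Initial: [24, 72, 87, 4, 10]
Insert 72: [24, 72, 87, 4, 10]
Insert 87: [24, 72, 87, 4, 10]
Insert 4: [4, 24, 72, 87, 10]
Insert 10: [4, 10, 24, 72, 87]

Sorted: [4, 10, 24, 72, 87]


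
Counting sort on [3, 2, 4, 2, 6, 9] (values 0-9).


Input: [3, 2, 4, 2, 6, 9]
Counts: [0, 0, 2, 1, 1, 0, 1, 0, 0, 1]

Sorted: [2, 2, 3, 4, 6, 9]


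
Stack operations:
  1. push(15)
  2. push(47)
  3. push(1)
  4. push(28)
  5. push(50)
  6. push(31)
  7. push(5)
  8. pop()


push(15) -> [15]
push(47) -> [15, 47]
push(1) -> [15, 47, 1]
push(28) -> [15, 47, 1, 28]
push(50) -> [15, 47, 1, 28, 50]
push(31) -> [15, 47, 1, 28, 50, 31]
push(5) -> [15, 47, 1, 28, 50, 31, 5]
pop()->5, [15, 47, 1, 28, 50, 31]

Final stack: [15, 47, 1, 28, 50, 31]


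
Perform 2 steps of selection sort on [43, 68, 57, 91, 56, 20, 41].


Initial: [43, 68, 57, 91, 56, 20, 41]
Step 1: min=20 at 5
  Swap: [20, 68, 57, 91, 56, 43, 41]
Step 2: min=41 at 6
  Swap: [20, 41, 57, 91, 56, 43, 68]

After 2 steps: [20, 41, 57, 91, 56, 43, 68]


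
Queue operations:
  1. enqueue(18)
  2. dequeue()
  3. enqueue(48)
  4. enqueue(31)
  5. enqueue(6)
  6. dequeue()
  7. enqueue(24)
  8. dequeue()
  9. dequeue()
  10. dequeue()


enqueue(18) -> [18]
dequeue()->18, []
enqueue(48) -> [48]
enqueue(31) -> [48, 31]
enqueue(6) -> [48, 31, 6]
dequeue()->48, [31, 6]
enqueue(24) -> [31, 6, 24]
dequeue()->31, [6, 24]
dequeue()->6, [24]
dequeue()->24, []

Final queue: []


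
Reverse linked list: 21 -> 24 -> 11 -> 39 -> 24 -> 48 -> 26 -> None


Step 1: curr=21, set curr.next=prev(None) | reversed so far: 21
Step 2: curr=24, set curr.next=prev(21) | reversed so far: 24 -> 21
Step 3: curr=11, set curr.next=prev(24) | reversed so far: 11 -> 24 -> 21
Step 4: curr=39, set curr.next=prev(11) | reversed so far: 39 -> 11 -> 24 -> 21
Step 5: curr=24, set curr.next=prev(39) | reversed so far: 24 -> 39 -> 11 -> 24 -> 21
Step 6: curr=48, set curr.next=prev(24) | reversed so far: 48 -> 24 -> 39 -> 11 -> 24 -> 21
Step 7: curr=26, set curr.next=prev(48) | reversed so far: 26 -> 48 -> 24 -> 39 -> 11 -> 24 -> 21

26 -> 48 -> 24 -> 39 -> 11 -> 24 -> 21 -> None


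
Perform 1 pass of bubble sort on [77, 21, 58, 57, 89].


Initial: [77, 21, 58, 57, 89]
Pass 1: [21, 58, 57, 77, 89] (3 swaps)

After 1 pass: [21, 58, 57, 77, 89]


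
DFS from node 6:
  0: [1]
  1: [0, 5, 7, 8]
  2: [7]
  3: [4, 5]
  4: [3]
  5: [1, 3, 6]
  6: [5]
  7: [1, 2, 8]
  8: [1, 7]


Visit 6, push [5]
Visit 5, push [3, 1]
Visit 1, push [8, 7, 0]
Visit 0, push []
Visit 7, push [8, 2]
Visit 2, push []
Visit 8, push []
Visit 3, push [4]
Visit 4, push []

DFS order: [6, 5, 1, 0, 7, 2, 8, 3, 4]


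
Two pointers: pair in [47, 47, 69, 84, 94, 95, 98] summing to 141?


lo=0(47)+hi=6(98)=145
lo=0(47)+hi=5(95)=142
lo=0(47)+hi=4(94)=141

Yes: 47+94=141


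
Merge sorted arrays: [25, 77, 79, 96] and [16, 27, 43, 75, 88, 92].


Take 16 from B
Take 25 from A
Take 27 from B
Take 43 from B
Take 75 from B
Take 77 from A
Take 79 from A
Take 88 from B
Take 92 from B

Merged: [16, 25, 27, 43, 75, 77, 79, 88, 92, 96]


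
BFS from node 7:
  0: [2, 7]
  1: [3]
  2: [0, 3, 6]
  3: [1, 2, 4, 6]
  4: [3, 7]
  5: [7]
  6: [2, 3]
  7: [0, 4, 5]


Visit 7, enqueue [0, 4, 5]
Visit 0, enqueue [2]
Visit 4, enqueue [3]
Visit 5, enqueue []
Visit 2, enqueue [6]
Visit 3, enqueue [1]
Visit 6, enqueue []
Visit 1, enqueue []

BFS order: [7, 0, 4, 5, 2, 3, 6, 1]


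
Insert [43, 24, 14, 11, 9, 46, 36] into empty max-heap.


Insert 43: [43]
Insert 24: [43, 24]
Insert 14: [43, 24, 14]
Insert 11: [43, 24, 14, 11]
Insert 9: [43, 24, 14, 11, 9]
Insert 46: [46, 24, 43, 11, 9, 14]
Insert 36: [46, 24, 43, 11, 9, 14, 36]

Final heap: [46, 24, 43, 11, 9, 14, 36]


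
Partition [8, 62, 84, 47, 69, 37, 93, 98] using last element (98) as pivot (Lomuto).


Pivot: 98
  8 <= 98: advance i (no swap)
  62 <= 98: advance i (no swap)
  84 <= 98: advance i (no swap)
  47 <= 98: advance i (no swap)
  69 <= 98: advance i (no swap)
  37 <= 98: advance i (no swap)
  93 <= 98: advance i (no swap)
Place pivot at 7: [8, 62, 84, 47, 69, 37, 93, 98]

Partitioned: [8, 62, 84, 47, 69, 37, 93, 98]


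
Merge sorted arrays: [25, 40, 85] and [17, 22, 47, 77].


Take 17 from B
Take 22 from B
Take 25 from A
Take 40 from A
Take 47 from B
Take 77 from B

Merged: [17, 22, 25, 40, 47, 77, 85]


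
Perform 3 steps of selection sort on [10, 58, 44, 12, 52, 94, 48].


Initial: [10, 58, 44, 12, 52, 94, 48]
Step 1: min=10 at 0
  Swap: [10, 58, 44, 12, 52, 94, 48]
Step 2: min=12 at 3
  Swap: [10, 12, 44, 58, 52, 94, 48]
Step 3: min=44 at 2
  Swap: [10, 12, 44, 58, 52, 94, 48]

After 3 steps: [10, 12, 44, 58, 52, 94, 48]


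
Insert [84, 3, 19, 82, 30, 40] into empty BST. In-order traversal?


Insert 84: root
Insert 3: L from 84
Insert 19: L from 84 -> R from 3
Insert 82: L from 84 -> R from 3 -> R from 19
Insert 30: L from 84 -> R from 3 -> R from 19 -> L from 82
Insert 40: L from 84 -> R from 3 -> R from 19 -> L from 82 -> R from 30

In-order: [3, 19, 30, 40, 82, 84]


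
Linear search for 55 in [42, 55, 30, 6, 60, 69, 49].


i=0: 42!=55
i=1: 55==55 found!

Found at 1, 2 comps


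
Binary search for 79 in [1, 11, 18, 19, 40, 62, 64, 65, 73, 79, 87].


Step 1: lo=0, hi=10, mid=5, val=62
Step 2: lo=6, hi=10, mid=8, val=73
Step 3: lo=9, hi=10, mid=9, val=79

Found at index 9


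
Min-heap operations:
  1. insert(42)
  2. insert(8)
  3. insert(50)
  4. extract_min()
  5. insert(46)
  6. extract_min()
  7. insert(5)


insert(42) -> [42]
insert(8) -> [8, 42]
insert(50) -> [8, 42, 50]
extract_min()->8, [42, 50]
insert(46) -> [42, 50, 46]
extract_min()->42, [46, 50]
insert(5) -> [5, 50, 46]

Final heap: [5, 50, 46]


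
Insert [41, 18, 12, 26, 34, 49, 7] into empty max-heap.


Insert 41: [41]
Insert 18: [41, 18]
Insert 12: [41, 18, 12]
Insert 26: [41, 26, 12, 18]
Insert 34: [41, 34, 12, 18, 26]
Insert 49: [49, 34, 41, 18, 26, 12]
Insert 7: [49, 34, 41, 18, 26, 12, 7]

Final heap: [49, 34, 41, 18, 26, 12, 7]


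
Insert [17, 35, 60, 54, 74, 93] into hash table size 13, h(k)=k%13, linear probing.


Insert 17: h=4 -> slot 4
Insert 35: h=9 -> slot 9
Insert 60: h=8 -> slot 8
Insert 54: h=2 -> slot 2
Insert 74: h=9, 1 probes -> slot 10
Insert 93: h=2, 1 probes -> slot 3

Table: [None, None, 54, 93, 17, None, None, None, 60, 35, 74, None, None]


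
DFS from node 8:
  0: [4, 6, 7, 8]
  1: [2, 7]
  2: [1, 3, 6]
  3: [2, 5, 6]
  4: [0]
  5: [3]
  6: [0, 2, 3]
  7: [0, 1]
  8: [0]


Visit 8, push [0]
Visit 0, push [7, 6, 4]
Visit 4, push []
Visit 6, push [3, 2]
Visit 2, push [3, 1]
Visit 1, push [7]
Visit 7, push []
Visit 3, push [5]
Visit 5, push []

DFS order: [8, 0, 4, 6, 2, 1, 7, 3, 5]


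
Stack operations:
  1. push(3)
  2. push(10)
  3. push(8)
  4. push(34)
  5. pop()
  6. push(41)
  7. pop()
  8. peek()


push(3) -> [3]
push(10) -> [3, 10]
push(8) -> [3, 10, 8]
push(34) -> [3, 10, 8, 34]
pop()->34, [3, 10, 8]
push(41) -> [3, 10, 8, 41]
pop()->41, [3, 10, 8]
peek()->8

Final stack: [3, 10, 8]


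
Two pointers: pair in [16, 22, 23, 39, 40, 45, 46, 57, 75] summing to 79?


lo=0(16)+hi=8(75)=91
lo=0(16)+hi=7(57)=73
lo=1(22)+hi=7(57)=79

Yes: 22+57=79


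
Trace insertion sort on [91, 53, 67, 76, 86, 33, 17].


Initial: [91, 53, 67, 76, 86, 33, 17]
Insert 53: [53, 91, 67, 76, 86, 33, 17]
Insert 67: [53, 67, 91, 76, 86, 33, 17]
Insert 76: [53, 67, 76, 91, 86, 33, 17]
Insert 86: [53, 67, 76, 86, 91, 33, 17]
Insert 33: [33, 53, 67, 76, 86, 91, 17]
Insert 17: [17, 33, 53, 67, 76, 86, 91]

Sorted: [17, 33, 53, 67, 76, 86, 91]


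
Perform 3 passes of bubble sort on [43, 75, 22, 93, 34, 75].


Initial: [43, 75, 22, 93, 34, 75]
Pass 1: [43, 22, 75, 34, 75, 93] (3 swaps)
Pass 2: [22, 43, 34, 75, 75, 93] (2 swaps)
Pass 3: [22, 34, 43, 75, 75, 93] (1 swaps)

After 3 passes: [22, 34, 43, 75, 75, 93]


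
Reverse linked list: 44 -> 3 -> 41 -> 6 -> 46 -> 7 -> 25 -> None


Step 1: curr=44, set curr.next=prev(None) | reversed so far: 44
Step 2: curr=3, set curr.next=prev(44) | reversed so far: 3 -> 44
Step 3: curr=41, set curr.next=prev(3) | reversed so far: 41 -> 3 -> 44
Step 4: curr=6, set curr.next=prev(41) | reversed so far: 6 -> 41 -> 3 -> 44
Step 5: curr=46, set curr.next=prev(6) | reversed so far: 46 -> 6 -> 41 -> 3 -> 44
Step 6: curr=7, set curr.next=prev(46) | reversed so far: 7 -> 46 -> 6 -> 41 -> 3 -> 44
Step 7: curr=25, set curr.next=prev(7) | reversed so far: 25 -> 7 -> 46 -> 6 -> 41 -> 3 -> 44

25 -> 7 -> 46 -> 6 -> 41 -> 3 -> 44 -> None
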